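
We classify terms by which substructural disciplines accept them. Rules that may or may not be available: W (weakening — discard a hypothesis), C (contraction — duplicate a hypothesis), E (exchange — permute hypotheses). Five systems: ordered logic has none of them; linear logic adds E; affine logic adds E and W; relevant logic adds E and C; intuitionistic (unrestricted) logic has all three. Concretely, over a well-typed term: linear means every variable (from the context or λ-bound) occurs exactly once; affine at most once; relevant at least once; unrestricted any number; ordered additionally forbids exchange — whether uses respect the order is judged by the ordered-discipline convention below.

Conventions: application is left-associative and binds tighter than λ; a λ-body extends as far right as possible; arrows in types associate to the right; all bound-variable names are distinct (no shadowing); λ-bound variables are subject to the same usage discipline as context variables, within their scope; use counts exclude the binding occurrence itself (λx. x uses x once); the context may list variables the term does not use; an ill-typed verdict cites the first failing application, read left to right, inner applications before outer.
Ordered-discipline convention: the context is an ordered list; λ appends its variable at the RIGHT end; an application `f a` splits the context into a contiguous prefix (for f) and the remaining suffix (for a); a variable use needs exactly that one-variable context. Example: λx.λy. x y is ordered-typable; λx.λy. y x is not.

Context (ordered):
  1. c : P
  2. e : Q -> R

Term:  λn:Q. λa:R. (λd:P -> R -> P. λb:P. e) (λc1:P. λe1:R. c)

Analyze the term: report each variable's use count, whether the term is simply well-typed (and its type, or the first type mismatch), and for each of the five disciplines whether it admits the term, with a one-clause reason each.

counts: c ×1; e ×1; n [bound] ×0; a [bound] ×0; d [bound] ×0; b [bound] ×0; c1 [bound] ×0; e1 [bound] ×0
use order (left to right): e, c
typing: well-typed at Q -> R -> P -> Q -> R
ordered ✗ (n, a, d, b, c1, e1 never used (weakening))
linear ✗ (n, a, d, b, c1, e1 never used (weakening))
affine ✓ (no duplicate uses among c, e, n, a, d, b, c1, e1)
relevant ✗ (n, a, d, b, c1, e1 never used (weakening))
unrestricted ✓ (typability at Q -> R -> P -> Q -> R is all that's needed)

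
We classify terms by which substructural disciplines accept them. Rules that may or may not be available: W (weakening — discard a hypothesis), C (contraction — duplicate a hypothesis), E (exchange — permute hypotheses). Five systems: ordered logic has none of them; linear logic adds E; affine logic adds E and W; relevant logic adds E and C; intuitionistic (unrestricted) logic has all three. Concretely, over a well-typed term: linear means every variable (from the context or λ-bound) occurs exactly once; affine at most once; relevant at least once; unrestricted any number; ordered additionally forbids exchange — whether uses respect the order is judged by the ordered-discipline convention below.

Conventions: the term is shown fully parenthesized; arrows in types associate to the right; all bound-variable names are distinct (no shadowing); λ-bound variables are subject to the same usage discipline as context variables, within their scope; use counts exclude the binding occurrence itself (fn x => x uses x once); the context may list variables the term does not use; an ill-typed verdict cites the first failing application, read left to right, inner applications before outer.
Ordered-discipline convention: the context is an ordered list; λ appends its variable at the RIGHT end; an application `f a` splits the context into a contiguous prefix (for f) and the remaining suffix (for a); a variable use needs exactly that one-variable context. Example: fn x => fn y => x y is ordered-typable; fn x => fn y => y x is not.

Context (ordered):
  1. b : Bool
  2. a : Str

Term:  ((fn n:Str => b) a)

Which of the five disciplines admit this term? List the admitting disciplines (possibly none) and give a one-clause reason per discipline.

accepted by: affine, unrestricted
use counts: b=1; a=1; n [bound]=0
use order (left to right): b, a
typing: ✓ — Bool
ordered ✗ (needs weakening: n unused)
linear ✗ (needs weakening: n unused)
affine ✓ (b, a, n: no repeats, contraction unneeded)
relevant ✗ (needs weakening: n unused)
unrestricted ✓ (type-checks (Bool) and nothing is barred)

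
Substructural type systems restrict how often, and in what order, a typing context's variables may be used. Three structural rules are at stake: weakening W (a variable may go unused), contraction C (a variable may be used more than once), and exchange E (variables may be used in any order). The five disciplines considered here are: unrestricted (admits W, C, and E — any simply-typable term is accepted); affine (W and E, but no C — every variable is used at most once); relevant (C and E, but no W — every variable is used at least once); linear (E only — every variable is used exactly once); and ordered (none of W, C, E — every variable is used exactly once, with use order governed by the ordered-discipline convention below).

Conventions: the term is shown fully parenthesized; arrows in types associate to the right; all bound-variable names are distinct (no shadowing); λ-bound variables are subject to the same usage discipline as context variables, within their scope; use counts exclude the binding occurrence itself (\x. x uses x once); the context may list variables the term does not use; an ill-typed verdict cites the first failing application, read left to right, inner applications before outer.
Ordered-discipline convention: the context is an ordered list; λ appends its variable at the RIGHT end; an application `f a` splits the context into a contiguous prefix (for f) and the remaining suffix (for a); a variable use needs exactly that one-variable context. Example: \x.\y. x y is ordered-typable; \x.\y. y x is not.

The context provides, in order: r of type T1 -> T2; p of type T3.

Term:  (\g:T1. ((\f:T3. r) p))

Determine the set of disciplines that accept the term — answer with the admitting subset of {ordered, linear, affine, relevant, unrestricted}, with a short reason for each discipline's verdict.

accepted by: affine, unrestricted
use counts: r: 1; p: 1; g (λ-bound): 0; f (λ-bound): 0
order of uses: r, p
typing: well-typed at T1 -> T1 -> T2
ordered ✗ (unused: g, f — weakening required)
linear ✗ (unused: g, f — weakening required)
affine ✓ (no duplicate uses among r, p, g, f)
relevant ✗ (unused: g, f — weakening required)
unrestricted ✓ (simply typable at T1 -> T1 -> T2; W, C, E all held)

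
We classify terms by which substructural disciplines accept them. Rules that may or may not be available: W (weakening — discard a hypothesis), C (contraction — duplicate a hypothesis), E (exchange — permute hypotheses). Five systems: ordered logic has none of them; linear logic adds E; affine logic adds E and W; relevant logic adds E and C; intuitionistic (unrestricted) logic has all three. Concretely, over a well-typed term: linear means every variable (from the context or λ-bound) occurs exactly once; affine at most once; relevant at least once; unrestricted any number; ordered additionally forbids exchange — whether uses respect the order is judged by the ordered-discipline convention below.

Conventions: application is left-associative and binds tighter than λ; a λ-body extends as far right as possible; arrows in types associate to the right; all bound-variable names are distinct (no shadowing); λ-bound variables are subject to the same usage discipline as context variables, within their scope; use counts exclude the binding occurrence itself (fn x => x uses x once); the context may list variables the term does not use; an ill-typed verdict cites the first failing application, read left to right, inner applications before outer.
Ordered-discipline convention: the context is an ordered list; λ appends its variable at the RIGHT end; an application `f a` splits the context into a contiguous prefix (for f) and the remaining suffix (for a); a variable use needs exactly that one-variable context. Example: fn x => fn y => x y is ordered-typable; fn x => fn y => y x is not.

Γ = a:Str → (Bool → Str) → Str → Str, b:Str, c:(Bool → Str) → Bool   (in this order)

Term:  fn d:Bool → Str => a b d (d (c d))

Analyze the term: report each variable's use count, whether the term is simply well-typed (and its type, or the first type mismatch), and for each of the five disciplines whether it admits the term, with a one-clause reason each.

variable uses: a=1, b=1, c=1, d (bound)=3
order of uses: a, b, d, d, c, d
typing: well-typed — term : (Bool → Str) → Str
ordered: ✗ — needs contraction — d ×3
linear: ✗ — needs contraction — d ×3
affine: ✗ — needs contraction — d ×3
relevant: ✓ — a, b, c, d: all used, weakening unneeded
unrestricted: ✓ — simply typable at (Bool → Str) → Str; W, C, E all held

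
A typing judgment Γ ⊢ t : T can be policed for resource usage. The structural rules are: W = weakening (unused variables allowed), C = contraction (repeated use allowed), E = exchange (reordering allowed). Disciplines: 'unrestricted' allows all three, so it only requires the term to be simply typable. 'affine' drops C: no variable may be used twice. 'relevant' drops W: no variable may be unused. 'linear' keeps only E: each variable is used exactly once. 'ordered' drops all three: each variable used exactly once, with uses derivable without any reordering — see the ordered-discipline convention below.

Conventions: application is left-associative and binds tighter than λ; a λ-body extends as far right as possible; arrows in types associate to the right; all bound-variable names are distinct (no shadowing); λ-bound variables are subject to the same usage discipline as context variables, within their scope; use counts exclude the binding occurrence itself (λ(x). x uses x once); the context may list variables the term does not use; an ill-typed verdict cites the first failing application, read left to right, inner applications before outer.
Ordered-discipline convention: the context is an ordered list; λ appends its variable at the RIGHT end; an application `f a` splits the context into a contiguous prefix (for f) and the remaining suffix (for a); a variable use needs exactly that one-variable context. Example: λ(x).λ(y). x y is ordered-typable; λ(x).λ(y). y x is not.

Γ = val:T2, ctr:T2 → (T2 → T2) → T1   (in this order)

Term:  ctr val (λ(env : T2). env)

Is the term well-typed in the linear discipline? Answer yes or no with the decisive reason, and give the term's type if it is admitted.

yes — single use per variable (val, ctr, env); term : T1
variable uses: val ×1, ctr ×1, env [bound] ×1
left-to-right use order: ctr, val, env
typing: ✓ — T1
across the five disciplines: ordered ✗; linear ✓; affine ✓; relevant ✓; unrestricted ✓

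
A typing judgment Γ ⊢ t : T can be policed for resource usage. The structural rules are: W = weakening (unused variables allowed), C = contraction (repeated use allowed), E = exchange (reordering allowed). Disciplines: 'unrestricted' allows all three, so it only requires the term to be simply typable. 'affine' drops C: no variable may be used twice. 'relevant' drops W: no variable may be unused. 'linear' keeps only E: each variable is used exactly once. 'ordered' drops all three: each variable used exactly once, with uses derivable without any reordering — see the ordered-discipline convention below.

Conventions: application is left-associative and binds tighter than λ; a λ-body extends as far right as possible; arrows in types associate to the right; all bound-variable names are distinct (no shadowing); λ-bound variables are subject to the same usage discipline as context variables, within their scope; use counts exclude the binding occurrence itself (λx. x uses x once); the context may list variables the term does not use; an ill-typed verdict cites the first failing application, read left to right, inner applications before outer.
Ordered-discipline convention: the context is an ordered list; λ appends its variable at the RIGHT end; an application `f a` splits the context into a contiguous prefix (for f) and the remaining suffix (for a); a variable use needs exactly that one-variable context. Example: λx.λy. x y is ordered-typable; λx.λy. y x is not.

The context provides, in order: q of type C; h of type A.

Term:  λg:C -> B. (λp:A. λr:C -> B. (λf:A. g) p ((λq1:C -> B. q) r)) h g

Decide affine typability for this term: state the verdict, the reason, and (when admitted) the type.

no — needs contraction — g ×2
variable uses: q ×1; h ×1; g [bound] ×2; p [bound] ×1; r [bound] ×1; f [bound] ×0; q1 [bound] ×0
order of uses: g, p, q, r, h, g
typing: well-typed — term : (C -> B) -> B
all disciplines: ordered ✗ · linear ✗ · affine ✗ · relevant ✗ · unrestricted ✓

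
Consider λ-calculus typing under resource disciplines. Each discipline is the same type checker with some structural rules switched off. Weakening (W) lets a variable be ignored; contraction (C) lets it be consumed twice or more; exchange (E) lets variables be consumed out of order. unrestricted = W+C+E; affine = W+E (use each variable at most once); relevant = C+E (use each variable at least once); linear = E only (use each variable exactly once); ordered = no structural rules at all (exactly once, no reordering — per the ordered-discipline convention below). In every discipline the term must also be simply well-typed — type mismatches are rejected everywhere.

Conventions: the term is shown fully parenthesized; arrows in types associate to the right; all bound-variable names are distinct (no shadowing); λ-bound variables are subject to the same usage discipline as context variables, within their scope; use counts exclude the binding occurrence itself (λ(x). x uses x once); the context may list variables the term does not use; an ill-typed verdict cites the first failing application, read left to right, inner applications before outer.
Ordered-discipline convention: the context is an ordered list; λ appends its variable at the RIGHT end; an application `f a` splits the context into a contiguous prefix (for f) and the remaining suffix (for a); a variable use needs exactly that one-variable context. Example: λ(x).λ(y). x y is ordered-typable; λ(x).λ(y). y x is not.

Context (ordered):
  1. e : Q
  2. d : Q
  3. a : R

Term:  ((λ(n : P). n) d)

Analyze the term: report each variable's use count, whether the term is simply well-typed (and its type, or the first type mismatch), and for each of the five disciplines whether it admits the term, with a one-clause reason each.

use counts: e: 0×, d: 1×, a: 0×, n (λ-bound): 1×
order of uses: n, d
typing: ill-typed: a function awaiting P gets Q
ordered ✗ (fails simple typing)
linear ✗ (a type mismatch blocks all five)
affine ✗ (the type mismatch rejects it)
relevant ✗ (not simply typable)
unrestricted ✗ (fails simple typing)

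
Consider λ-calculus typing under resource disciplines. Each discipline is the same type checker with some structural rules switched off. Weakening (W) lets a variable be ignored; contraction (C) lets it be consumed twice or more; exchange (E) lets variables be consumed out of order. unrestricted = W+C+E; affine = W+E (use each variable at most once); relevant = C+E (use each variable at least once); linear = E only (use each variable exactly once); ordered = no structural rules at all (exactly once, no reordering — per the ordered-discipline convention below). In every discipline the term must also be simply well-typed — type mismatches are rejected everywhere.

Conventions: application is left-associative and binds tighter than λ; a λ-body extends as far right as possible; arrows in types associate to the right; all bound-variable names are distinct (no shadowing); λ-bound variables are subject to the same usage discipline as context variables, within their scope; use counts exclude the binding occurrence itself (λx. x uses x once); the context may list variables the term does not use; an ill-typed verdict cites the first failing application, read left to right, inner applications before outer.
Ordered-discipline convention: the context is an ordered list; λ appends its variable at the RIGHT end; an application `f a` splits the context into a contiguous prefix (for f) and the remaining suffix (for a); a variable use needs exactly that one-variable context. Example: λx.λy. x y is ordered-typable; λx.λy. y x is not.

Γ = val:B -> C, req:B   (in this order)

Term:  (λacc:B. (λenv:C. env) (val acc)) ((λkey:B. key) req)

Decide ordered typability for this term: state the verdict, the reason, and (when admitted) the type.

yes — val, req, acc, env, key once each; derivable with no W/C/E; term : C
counts: val ×1; req ×1; acc [bound] ×1; env [bound] ×1; key [bound] ×1
use order (left to right): env, val, acc, key, req
typing: well-typed at C
all disciplines: ordered ✓, linear ✓, affine ✓, relevant ✓, unrestricted ✓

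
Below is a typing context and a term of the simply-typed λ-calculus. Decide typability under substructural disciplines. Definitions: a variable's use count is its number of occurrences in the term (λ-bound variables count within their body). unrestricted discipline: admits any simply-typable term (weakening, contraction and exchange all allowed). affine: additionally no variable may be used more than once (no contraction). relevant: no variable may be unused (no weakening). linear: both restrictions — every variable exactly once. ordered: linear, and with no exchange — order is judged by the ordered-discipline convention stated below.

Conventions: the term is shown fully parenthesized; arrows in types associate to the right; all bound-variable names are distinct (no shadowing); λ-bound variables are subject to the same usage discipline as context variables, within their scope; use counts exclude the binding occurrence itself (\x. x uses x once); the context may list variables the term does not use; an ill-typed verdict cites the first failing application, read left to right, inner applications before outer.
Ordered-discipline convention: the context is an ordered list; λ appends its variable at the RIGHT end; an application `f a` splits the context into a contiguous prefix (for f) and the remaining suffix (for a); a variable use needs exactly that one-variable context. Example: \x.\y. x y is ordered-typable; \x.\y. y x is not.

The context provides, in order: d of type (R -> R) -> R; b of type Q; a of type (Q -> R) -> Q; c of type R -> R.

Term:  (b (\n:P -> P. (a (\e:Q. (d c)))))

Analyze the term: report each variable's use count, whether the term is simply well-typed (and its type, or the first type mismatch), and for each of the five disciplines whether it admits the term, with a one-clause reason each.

variable uses: d: 1, b: 1, a: 1, c: 1, n (bound): 0, e (bound): 0
uses in reading order: b, a, d, c
typing: ill-typed: non-function type Q applied to an argument
ordered ✗ (a type mismatch blocks all five)
linear ✗ (the type mismatch rejects it)
affine ✗ (not simply typable)
relevant ✗ (fails simple typing)
unrestricted ✗ (a type mismatch blocks all five)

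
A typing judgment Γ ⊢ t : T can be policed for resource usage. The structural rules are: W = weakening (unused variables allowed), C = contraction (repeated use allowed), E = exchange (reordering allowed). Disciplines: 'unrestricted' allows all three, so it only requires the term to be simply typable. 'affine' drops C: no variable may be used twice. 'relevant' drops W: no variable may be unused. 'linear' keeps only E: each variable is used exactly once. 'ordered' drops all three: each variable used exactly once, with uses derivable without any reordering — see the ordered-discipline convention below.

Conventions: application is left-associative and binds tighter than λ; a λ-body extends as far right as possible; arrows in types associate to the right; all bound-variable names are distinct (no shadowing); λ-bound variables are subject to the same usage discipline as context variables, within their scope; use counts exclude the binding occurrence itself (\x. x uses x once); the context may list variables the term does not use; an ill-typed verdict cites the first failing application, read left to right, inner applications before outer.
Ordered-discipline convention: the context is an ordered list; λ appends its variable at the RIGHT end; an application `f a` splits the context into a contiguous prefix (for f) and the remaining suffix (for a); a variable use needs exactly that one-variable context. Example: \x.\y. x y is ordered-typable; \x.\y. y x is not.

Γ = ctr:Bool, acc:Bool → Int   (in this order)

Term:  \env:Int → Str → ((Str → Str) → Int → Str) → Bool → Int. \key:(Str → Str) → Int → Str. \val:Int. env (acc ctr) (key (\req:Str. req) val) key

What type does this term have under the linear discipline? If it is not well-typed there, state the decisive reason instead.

not well-typed under linear — needs contraction — key ×2
variable uses: ctr=1, acc=1, env [bound]=1, key [bound]=2, val [bound]=1, req [bound]=1
order of uses: env, acc, ctr, key, req, val, key
typing: the term checks, with type (Int → Str → ((Str → Str) → Int → Str) → Bool → Int) → ((Str → Str) → Int → Str) → Int → Bool → Int
per-discipline verdicts: ordered ✗ · linear ✗ · affine ✗ · relevant ✓ · unrestricted ✓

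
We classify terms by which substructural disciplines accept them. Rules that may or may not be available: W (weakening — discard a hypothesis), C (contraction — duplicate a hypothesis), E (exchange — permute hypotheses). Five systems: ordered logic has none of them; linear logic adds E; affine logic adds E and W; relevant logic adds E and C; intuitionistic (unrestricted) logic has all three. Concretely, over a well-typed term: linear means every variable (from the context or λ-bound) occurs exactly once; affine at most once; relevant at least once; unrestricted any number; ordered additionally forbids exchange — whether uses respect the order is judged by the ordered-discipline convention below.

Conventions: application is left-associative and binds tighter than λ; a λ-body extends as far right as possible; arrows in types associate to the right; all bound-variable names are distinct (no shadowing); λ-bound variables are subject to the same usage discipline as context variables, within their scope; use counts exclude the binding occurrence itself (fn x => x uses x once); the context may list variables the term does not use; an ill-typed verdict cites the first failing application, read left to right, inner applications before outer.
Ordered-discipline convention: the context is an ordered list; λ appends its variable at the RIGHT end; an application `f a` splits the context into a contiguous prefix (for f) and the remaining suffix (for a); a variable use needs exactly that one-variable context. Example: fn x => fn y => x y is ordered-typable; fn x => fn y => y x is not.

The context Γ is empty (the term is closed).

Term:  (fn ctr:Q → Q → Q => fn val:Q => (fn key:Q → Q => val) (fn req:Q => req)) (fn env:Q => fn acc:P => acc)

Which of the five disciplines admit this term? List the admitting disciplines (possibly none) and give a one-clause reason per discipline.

admitting disciplines: none
use counts: ctr (bound): 0×; val (bound): 1×; key (bound): 0×; req (bound): 1×; env (bound): 0×; acc (bound): 1×
uses in reading order: val, req, acc
typing: ill-typed: a function awaiting Q → Q → Q gets Q → P → P
ordered ✗ (fails simple typing)
linear ✗ (a type mismatch blocks all five)
affine ✗ (the type mismatch rejects it)
relevant ✗ (not simply typable)
unrestricted ✗ (fails simple typing)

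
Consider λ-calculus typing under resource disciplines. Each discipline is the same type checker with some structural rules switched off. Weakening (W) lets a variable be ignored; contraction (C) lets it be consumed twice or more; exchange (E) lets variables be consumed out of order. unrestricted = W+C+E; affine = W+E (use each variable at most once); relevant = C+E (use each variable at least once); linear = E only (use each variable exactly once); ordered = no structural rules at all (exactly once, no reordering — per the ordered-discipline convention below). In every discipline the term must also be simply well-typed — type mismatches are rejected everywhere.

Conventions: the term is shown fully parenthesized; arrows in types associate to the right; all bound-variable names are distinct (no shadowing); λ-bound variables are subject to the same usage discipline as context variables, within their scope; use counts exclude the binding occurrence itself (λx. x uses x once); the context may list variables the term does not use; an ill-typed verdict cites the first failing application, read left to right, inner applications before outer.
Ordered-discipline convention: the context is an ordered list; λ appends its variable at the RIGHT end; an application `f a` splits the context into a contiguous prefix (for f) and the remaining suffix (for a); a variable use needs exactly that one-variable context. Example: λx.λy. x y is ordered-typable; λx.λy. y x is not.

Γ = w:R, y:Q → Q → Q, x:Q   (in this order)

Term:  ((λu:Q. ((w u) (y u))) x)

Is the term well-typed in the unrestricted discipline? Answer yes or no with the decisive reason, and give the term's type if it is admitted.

no — a type mismatch blocks all five
counts: w=1, y=1, x=1, u (bound)=2
use order (left to right): w, u, y, u, x
typing: ill-typed: applying a non-function (R)
summary: ordered ✗ · linear ✗ · affine ✗ · relevant ✗ · unrestricted ✗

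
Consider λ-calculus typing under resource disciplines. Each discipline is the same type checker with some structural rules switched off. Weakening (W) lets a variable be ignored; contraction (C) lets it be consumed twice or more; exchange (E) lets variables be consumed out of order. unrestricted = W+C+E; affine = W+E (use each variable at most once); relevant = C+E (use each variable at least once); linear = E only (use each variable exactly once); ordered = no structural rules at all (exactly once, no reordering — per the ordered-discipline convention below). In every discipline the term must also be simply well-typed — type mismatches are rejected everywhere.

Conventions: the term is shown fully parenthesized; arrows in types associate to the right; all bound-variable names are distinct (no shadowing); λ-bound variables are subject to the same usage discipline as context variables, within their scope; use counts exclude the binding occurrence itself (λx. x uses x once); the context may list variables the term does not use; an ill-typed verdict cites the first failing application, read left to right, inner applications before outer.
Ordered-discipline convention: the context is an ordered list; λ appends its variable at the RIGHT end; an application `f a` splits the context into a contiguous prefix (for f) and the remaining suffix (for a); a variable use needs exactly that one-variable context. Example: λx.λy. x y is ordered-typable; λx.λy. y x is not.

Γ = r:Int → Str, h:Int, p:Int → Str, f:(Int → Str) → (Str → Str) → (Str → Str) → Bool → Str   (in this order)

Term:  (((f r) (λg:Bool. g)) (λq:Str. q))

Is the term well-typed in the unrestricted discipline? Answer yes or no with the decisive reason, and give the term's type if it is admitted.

no — a type mismatch blocks all five
use counts: r ×1, h ×0, p ×0, f ×1, g [bound] ×1, q [bound] ×1
use order (left to right): f, r, g, q
typing: ill-typed: argument of type Bool → Bool where Str → Str is required
per-discipline verdicts: ordered ✗ · linear ✗ · affine ✗ · relevant ✗ · unrestricted ✗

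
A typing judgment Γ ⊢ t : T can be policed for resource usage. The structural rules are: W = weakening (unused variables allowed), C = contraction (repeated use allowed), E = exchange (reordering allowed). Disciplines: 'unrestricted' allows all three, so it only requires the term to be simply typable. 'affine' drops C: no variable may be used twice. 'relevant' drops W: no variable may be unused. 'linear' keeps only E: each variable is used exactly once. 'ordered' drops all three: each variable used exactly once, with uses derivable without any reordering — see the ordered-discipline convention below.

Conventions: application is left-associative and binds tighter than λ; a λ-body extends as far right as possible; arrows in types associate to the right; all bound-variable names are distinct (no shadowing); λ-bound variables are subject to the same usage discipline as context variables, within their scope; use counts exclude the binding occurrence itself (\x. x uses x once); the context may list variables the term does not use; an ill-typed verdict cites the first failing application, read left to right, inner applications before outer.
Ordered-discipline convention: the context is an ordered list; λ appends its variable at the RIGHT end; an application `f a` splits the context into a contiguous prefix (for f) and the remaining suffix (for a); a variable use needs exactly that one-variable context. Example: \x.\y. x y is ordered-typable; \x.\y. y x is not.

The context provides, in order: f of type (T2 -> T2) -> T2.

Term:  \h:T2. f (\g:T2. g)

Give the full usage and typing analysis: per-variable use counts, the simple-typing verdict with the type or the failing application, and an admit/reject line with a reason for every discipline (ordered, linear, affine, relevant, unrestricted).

counts: f=1, h (bound)=0, g (bound)=1
uses in reading order: f, g
typing: well-typed — term : T2 -> T2
ordered ✗ (needs weakening: h unused)
linear ✗ (needs weakening: h unused)
affine ✓ (none of f, h, g used more than once)
relevant ✗ (needs weakening: h unused)
unrestricted ✓ (type-checks (T2 -> T2) and nothing is barred)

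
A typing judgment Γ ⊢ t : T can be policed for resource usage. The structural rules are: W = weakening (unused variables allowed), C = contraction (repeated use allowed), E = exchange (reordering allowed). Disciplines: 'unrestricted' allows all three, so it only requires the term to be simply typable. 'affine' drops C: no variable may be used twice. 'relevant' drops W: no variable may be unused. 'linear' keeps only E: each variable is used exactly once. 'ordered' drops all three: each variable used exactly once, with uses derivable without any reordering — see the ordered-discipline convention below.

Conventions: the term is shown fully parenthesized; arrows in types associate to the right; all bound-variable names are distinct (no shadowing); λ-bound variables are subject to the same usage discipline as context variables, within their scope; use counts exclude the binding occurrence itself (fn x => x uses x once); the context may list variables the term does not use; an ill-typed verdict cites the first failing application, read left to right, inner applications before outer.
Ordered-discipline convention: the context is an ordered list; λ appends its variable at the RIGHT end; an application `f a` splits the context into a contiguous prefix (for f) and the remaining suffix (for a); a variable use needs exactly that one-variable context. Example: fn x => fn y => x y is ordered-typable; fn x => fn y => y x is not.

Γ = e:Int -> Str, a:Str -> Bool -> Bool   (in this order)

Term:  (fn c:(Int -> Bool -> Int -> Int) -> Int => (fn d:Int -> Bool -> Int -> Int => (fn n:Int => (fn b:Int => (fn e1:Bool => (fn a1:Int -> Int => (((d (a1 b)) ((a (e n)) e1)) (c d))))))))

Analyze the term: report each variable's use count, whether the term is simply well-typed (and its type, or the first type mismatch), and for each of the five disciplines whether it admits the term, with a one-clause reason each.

use counts: e=1; a=1; c (bound)=1; d (bound)=2; n (bound)=1; b (bound)=1; e1 (bound)=1; a1 (bound)=1
left-to-right use order: d, a1, b, a, e, n, e1, c, d
typing: the term checks, with type ((Int -> Bool -> Int -> Int) -> Int) -> (Int -> Bool -> Int -> Int) -> Int -> Int -> Bool -> (Int -> Int) -> Int
ordered: ✗ — uses contraction: d ×2
linear: ✗ — uses contraction: d ×2
affine: ✗ — uses contraction: d ×2
relevant: ✓ — e, a, c, d, n, b, e1, a1: all used, weakening unneeded
unrestricted: ✓ — well-typed at ((Int -> Bool -> Int -> Int) -> Int) -> (Int -> Bool -> Int -> Int) -> Int -> Int -> Bool -> (Int -> Int) -> Int; no restrictions here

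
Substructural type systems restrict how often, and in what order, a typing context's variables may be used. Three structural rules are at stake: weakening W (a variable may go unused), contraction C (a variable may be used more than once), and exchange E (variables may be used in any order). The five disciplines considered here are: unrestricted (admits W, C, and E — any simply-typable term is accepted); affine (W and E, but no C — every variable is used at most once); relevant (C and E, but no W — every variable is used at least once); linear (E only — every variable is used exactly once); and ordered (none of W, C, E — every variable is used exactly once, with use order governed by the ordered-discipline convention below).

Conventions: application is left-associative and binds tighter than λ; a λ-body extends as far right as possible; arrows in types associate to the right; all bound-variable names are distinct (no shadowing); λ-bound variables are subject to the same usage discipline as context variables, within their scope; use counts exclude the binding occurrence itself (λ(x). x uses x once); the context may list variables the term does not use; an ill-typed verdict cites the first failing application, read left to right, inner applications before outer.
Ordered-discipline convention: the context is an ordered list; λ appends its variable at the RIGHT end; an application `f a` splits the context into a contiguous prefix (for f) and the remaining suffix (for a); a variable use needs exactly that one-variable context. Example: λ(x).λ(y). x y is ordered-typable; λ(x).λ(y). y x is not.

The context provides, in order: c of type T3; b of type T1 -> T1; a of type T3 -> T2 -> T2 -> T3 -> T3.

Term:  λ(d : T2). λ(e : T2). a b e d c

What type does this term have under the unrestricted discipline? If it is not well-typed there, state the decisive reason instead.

not well-typed under unrestricted — not simply typable
use counts: c: 1, b: 1, a: 1, d (bound): 1, e (bound): 1
order of uses: a, b, e, d, c
typing: ill-typed: a function awaiting T3 gets T1 -> T1
all disciplines: ordered ✗, linear ✗, affine ✗, relevant ✗, unrestricted ✗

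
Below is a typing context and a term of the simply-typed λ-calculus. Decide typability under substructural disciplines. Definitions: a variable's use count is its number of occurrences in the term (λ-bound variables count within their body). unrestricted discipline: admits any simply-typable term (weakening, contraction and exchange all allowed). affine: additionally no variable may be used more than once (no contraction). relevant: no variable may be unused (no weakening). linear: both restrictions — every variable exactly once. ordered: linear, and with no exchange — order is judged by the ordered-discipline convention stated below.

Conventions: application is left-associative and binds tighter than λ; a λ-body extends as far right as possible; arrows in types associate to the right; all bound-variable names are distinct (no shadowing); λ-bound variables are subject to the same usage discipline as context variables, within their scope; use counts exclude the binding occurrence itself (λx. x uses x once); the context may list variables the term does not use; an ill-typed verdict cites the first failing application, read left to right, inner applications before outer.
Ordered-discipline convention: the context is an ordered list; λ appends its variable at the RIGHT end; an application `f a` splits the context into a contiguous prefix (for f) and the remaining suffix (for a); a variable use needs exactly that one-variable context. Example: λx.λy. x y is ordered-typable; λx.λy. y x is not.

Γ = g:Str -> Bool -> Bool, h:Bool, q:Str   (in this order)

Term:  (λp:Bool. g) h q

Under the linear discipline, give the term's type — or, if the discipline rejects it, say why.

not well-typed under linear — unused: p — weakening required
variable uses: g: 1; h: 1; q: 1; p [bound]: 0
use order (left to right): g, h, q
typing: the term checks, with type Bool -> Bool
summary: ordered ✗, linear ✗, affine ✓, relevant ✗, unrestricted ✓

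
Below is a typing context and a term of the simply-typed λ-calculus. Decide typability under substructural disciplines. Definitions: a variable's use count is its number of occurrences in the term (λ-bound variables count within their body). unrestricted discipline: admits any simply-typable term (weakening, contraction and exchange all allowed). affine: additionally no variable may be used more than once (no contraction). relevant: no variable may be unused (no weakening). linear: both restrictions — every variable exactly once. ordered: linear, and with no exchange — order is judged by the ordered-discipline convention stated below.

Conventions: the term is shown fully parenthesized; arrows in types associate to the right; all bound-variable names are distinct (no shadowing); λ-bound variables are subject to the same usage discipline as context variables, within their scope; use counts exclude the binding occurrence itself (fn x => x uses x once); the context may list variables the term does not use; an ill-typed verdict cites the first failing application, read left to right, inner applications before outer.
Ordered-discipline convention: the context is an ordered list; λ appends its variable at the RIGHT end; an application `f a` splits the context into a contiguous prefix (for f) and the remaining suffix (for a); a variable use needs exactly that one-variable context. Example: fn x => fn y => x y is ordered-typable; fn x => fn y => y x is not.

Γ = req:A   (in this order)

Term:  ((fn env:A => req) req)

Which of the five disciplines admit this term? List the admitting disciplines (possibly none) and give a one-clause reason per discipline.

accepted by: unrestricted
usage: req: 2; env (bound): 0
use order (left to right): req, req
typing: ✓ — A
ordered: ✗ — needs contraction — req ×2; env left unused
linear: ✗ — needs contraction — req ×2; env left unused
affine: ✗ — needs contraction — req ×2
relevant: ✗ — env left unused
unrestricted: ✓ — type-checks (A) and nothing is barred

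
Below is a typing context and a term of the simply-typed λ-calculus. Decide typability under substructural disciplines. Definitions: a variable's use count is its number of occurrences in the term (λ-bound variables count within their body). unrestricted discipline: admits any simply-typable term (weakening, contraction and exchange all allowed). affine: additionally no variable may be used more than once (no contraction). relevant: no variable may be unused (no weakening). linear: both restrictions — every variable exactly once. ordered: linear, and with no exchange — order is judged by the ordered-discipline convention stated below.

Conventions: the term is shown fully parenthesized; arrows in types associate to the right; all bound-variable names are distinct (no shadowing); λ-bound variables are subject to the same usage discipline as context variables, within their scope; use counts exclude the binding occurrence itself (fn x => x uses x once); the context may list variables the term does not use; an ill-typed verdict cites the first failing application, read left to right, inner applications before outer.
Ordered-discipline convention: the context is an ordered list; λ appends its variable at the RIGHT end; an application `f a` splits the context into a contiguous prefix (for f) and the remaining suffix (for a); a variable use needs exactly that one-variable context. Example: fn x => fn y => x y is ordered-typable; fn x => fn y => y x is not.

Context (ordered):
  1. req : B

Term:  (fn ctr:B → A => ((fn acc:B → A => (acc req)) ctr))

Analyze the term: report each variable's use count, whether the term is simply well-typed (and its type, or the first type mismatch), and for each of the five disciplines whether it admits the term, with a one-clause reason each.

counts: req ×1, ctr (λ-bound) ×1, acc (λ-bound) ×1
order of uses: acc, req, ctr
typing: well-typed — term : (B → A) → A
ordered: ✗, use order acc, req, ctr needs exchange
linear: ✓, exactly-once usage across req, ctr, acc
affine: ✓, at most one use each (req, ctr, acc)
relevant: ✓, at least one use each (req, ctr, acc)
unrestricted: ✓, well-typed at (B → A) → A; no restrictions here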